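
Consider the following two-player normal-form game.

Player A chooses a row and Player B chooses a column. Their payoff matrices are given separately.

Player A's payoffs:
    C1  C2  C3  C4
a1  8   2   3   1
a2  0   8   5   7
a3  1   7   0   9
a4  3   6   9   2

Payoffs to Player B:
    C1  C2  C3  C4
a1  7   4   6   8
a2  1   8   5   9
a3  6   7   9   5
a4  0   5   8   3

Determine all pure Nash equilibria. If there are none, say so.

Pure NE: (a4, C3)

(a1, C1): Player B can switch to C4 (7 → 8). Not NE.
(a1, C2): Player A can switch to a2 (2 → 8). Not NE.
(a1, C3): Player A can switch to a2 (3 → 5). Not NE.
(a1, C4): Player A can switch to a2 (1 → 7). Not NE.
(a2, C1): Player A can switch to a1 (0 → 8). Not NE.
(a2, C2): Player B can switch to C4 (8 → 9). Not NE.
(a2, C3): Player A can switch to a4 (5 → 9). Not NE.
(a2, C4): Player A can switch to a3 (7 → 9). Not NE.
(a3, C1): Player A can switch to a1 (1 → 8). Not NE.
(a3, C2): Player A can switch to a2 (7 → 8). Not NE.
(a4, C3): Player A gets 9, best alternative 5; Player B gets 8, best alternative 5. No profitable deviation — NE.
(The remaining 5 profiles each have a profitable deviation by the same check.)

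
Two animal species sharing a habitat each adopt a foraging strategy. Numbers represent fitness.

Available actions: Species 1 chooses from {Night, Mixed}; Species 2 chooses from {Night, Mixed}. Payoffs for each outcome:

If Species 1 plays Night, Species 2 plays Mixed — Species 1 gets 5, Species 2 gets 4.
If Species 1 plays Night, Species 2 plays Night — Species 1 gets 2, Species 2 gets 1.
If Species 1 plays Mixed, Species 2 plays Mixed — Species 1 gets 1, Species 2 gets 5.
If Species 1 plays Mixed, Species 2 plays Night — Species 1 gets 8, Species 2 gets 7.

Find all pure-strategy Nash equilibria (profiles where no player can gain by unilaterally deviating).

Check each profile: it is a Nash equilibrium iff no player can strictly gain by switching unilaterally.
(Night, Night): Species 1 can switch to Mixed (2 → 8). Not NE.
(Night, Mixed): Species 1 gets 5, best alternative 1; Species 2 gets 4, best alternative 1. No profitable deviation — NE.
(Mixed, Night): Species 1 gets 8, best alternative 2; Species 2 gets 7, best alternative 5. No profitable deviation — NE.
(Mixed, Mixed): Species 1 can switch to Night (1 → 5). Not NE.

The pure Nash equilibria are (Night, Mixed), (Mixed, Night).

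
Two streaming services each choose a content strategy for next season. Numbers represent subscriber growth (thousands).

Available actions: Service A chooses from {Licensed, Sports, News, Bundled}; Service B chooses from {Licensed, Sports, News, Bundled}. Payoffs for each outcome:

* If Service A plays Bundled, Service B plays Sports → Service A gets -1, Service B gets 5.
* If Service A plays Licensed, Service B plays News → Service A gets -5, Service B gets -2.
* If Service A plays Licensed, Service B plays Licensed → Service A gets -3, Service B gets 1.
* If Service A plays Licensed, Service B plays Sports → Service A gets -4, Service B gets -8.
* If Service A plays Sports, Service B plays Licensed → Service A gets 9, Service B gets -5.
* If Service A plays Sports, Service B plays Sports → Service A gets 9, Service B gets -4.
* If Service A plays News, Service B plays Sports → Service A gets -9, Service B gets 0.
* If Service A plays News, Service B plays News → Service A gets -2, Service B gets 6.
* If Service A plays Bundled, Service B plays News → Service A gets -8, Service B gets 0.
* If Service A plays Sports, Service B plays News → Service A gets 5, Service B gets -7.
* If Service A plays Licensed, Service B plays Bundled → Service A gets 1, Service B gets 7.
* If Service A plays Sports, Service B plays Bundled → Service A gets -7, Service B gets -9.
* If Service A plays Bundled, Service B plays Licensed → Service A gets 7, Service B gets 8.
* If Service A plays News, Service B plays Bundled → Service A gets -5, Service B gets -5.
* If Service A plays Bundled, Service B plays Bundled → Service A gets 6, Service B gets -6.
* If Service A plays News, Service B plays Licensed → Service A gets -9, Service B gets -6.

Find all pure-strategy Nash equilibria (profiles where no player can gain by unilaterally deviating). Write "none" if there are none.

(Sports, Sports)

(Licensed, Licensed): Service A can switch to Sports (-3 → 9). Not NE.
(Licensed, Sports): Service A can switch to Sports (-4 → 9). Not NE.
(Licensed, News): Service A can switch to Sports (-5 → 5). Not NE.
(Licensed, Bundled): Service A can switch to Bundled (1 → 6). Not NE.
(Sports, Licensed): Service B can switch to Sports (-5 → -4). Not NE.
(Sports, Sports): Service A gets 9, best alternative -1; Service B gets -4, best alternative -5. No profitable deviation — NE.
(Sports, News): Service B can switch to Licensed (-7 → -5). Not NE.
(The remaining 9 profiles each have a profitable deviation by the same check.)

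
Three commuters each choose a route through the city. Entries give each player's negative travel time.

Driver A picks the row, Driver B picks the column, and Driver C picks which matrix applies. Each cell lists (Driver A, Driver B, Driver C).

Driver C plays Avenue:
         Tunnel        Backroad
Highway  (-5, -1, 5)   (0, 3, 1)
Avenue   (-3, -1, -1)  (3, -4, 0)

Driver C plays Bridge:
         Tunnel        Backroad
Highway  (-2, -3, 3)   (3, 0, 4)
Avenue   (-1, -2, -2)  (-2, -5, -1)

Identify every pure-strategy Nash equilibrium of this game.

The pure Nash equilibria are (Highway, Backroad, Bridge); (Avenue, Tunnel, Avenue).

Driver A against (Tunnel, Avenue): payoffs -5, -3 → best response Avenue.
Driver A against (Tunnel, Bridge): payoffs -2, -1 → best response Avenue.
Driver A against (Backroad, Avenue): payoffs 0, 3 → best response Avenue.
Driver A against (Backroad, Bridge): payoffs 3, -2 → best response Highway.
Driver B against (Highway, Avenue): payoffs -1, 3 → best response Backroad.
Driver B against (Highway, Bridge): payoffs -3, 0 → best response Backroad.
Driver B against (Avenue, Avenue): payoffs -1, -4 → best response Tunnel.
Driver B against (Avenue, Bridge): payoffs -2, -5 → best response Tunnel.
Driver C against (Highway, Tunnel): payoffs 5, 3 → best response Avenue.
Driver C against (Highway, Backroad): payoffs 1, 4 → best response Bridge.
Driver C against (Avenue, Tunnel): payoffs -1, -2 → best response Avenue.
Driver C against (Avenue, Backroad): payoffs 0, -1 → best response Avenue.
Mutual best responses: (Highway, Backroad, Bridge); (Avenue, Tunnel, Avenue).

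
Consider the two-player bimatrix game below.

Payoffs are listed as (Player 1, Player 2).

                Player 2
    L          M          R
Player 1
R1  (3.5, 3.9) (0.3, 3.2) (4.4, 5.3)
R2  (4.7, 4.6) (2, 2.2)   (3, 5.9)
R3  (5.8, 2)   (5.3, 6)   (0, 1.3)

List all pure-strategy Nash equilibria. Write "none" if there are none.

(R1, L): Player 1 can switch to R2 (3.5 → 4.7). Not NE.
(R1, M): Player 1 can switch to R2 (0.3 → 2). Not NE.
(R1, R): Player 1 gets 4.4, best alternative 3; Player 2 gets 5.3, best alternative 3.9. No profitable deviation — NE.
(R2, L): Player 1 can switch to R3 (4.7 → 5.8). Not NE.
(R2, M): Player 1 can switch to R3 (2 → 5.3). Not NE.
(R2, R): Player 1 can switch to R1 (3 → 4.4). Not NE.
(R3, L): Player 2 can switch to M (2 → 6). Not NE.
(R3, M): Player 1 gets 5.3, best alternative 2; Player 2 gets 6, best alternative 2. No profitable deviation — NE.
(R3, R): Player 1 can switch to R1 (0 → 4.4). Not NE.

(R1, R); (R3, M)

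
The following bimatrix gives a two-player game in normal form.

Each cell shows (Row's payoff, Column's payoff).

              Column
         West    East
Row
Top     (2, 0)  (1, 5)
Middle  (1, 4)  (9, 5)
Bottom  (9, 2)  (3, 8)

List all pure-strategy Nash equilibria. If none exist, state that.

The unique pure-strategy Nash equilibrium is (Middle, East).

(Top, West): Row can switch to Bottom (2 → 9). Not NE.
(Top, East): Row can switch to Middle (1 → 9). Not NE.
(Middle, West): Row can switch to Top (1 → 2). Not NE.
(Middle, East): Row gets 9, best alternative 3; Column gets 5, best alternative 4. No profitable deviation — NE.
(Bottom, West): Column can switch to East (2 → 8). Not NE.
(Bottom, East): Row can switch to Middle (3 → 9). Not NE.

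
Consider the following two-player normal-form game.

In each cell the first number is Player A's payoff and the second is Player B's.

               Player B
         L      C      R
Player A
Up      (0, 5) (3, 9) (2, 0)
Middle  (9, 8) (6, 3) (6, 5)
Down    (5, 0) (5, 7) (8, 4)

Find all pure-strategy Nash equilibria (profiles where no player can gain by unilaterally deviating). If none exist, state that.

(Middle, L)

Player A against L: payoffs 0, 9, 5 → best response Middle.
Player A against C: payoffs 3, 6, 5 → best response Middle.
Player A against R: payoffs 2, 6, 8 → best response Down.
Player B against Up: payoffs 5, 9, 0 → best response C.
Player B against Middle: payoffs 8, 3, 5 → best response L.
Player B against Down: payoffs 0, 7, 4 → best response C.
Mutual best responses: (Middle, L).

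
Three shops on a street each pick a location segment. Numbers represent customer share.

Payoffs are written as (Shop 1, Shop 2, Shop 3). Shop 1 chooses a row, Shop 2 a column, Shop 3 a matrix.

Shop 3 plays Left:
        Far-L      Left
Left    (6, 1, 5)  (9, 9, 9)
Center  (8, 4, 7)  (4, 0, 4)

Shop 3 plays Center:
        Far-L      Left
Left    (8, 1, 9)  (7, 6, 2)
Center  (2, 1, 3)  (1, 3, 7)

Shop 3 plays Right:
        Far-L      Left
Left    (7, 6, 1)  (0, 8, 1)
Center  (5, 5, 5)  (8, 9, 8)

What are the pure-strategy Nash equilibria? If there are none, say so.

The pure Nash equilibria are (Left, Left, Left); (Center, Far-L, Left); (Center, Left, Right).

Shop 1 against (Far-L, Left): payoffs 6, 8 → best response Center.
Shop 1 against (Far-L, Center): payoffs 8, 2 → best response Left.
Shop 1 against (Far-L, Right): payoffs 7, 5 → best response Left.
Shop 1 against (Left, Left): payoffs 9, 4 → best response Left.
Shop 1 against (Left, Center): payoffs 7, 1 → best response Left.
Shop 1 against (Left, Right): payoffs 0, 8 → best response Center.
Shop 2 against (Left, Left): payoffs 1, 9 → best response Left.
Shop 2 against (Left, Center): payoffs 1, 6 → best response Left.
Shop 2 against (Left, Right): payoffs 6, 8 → best response Left.
Shop 2 against (Center, Left): payoffs 4, 0 → best response Far-L.
Shop 2 against (Center, Center): payoffs 1, 3 → best response Left.
Shop 2 against (Center, Right): payoffs 5, 9 → best response Left.
Shop 3 against (Left, Far-L): payoffs 5, 9, 1 → best response Center.
Shop 3 against (Left, Left): payoffs 9, 2, 1 → best response Left.
Shop 3 against (Center, Far-L): payoffs 7, 3, 5 → best response Left.
Shop 3 against (Center, Left): payoffs 4, 7, 8 → best response Right.
Mutual best responses: (Left, Left, Left); (Center, Far-L, Left); (Center, Left, Right).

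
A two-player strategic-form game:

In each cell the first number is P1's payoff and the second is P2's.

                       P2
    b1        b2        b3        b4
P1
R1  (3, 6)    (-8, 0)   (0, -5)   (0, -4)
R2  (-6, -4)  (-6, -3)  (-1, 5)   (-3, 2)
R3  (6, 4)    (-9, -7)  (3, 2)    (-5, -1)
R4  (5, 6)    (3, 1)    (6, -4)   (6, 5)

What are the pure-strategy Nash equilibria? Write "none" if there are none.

P1 against b1: payoffs 3, -6, 6, 5 → best response R3.
P1 against b2: payoffs -8, -6, -9, 3 → best response R4.
P1 against b3: payoffs 0, -1, 3, 6 → best response R4.
P1 against b4: payoffs 0, -3, -5, 6 → best response R4.
P2 against R1: payoffs 6, 0, -5, -4 → best response b1.
P2 against R2: payoffs -4, -3, 5, 2 → best response b3.
P2 against R3: payoffs 4, -7, 2, -1 → best response b1.
P2 against R4: payoffs 6, 1, -4, 5 → best response b1.
Mutual best responses: (R3, b1).

The unique pure-strategy Nash equilibrium is (R3, b1).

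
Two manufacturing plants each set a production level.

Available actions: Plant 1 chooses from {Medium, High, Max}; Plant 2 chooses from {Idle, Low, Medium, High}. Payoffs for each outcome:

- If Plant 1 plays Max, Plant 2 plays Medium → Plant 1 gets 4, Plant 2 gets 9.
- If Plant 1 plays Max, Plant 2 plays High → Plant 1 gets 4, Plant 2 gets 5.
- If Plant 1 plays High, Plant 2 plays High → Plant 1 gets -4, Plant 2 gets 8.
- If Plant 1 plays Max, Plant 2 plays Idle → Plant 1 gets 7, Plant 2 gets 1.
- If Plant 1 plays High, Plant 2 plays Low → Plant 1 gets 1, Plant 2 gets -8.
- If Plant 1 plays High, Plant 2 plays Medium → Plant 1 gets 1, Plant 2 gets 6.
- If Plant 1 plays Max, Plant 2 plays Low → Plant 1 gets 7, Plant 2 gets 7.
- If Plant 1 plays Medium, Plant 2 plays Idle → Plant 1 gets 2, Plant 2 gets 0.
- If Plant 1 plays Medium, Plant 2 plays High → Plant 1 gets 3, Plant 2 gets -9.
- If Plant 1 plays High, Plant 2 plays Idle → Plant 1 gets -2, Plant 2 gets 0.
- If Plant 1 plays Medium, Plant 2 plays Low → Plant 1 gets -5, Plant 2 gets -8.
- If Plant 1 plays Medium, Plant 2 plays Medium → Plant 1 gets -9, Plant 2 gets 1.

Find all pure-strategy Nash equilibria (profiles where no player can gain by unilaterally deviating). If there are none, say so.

Mark each player's best response to every combination of opponents' strategies; a profile where every player is best-responding is a pure Nash equilibrium.
Plant 1 against Idle: payoffs 2, -2, 7 → best response Max.
Plant 1 against Low: payoffs -5, 1, 7 → best response Max.
Plant 1 against Medium: payoffs -9, 1, 4 → best response Max.
Plant 1 against High: payoffs 3, -4, 4 → best response Max.
Plant 2 against Medium: payoffs 0, -8, 1, -9 → best response Medium.
Plant 2 against High: payoffs 0, -8, 6, 8 → best response High.
Plant 2 against Max: payoffs 1, 7, 9, 5 → best response Medium.
Mutual best responses: (Max, Medium).

Pure NE: (Max, Medium)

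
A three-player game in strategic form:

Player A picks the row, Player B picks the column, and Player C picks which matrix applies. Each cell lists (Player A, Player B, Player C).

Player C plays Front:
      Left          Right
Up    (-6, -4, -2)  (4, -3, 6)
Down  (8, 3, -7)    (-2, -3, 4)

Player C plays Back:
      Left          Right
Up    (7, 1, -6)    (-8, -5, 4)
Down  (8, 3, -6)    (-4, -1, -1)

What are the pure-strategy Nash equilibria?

Player A against (Left, Front): payoffs -6, 8 → best response Down.
Player A against (Left, Back): payoffs 7, 8 → best response Down.
Player A against (Right, Front): payoffs 4, -2 → best response Up.
Player A against (Right, Back): payoffs -8, -4 → best response Down.
Player B against (Up, Front): payoffs -4, -3 → best response Right.
Player B against (Up, Back): payoffs 1, -5 → best response Left.
Player B against (Down, Front): payoffs 3, -3 → best response Left.
Player B against (Down, Back): payoffs 3, -1 → best response Left.
Player C against (Up, Left): payoffs -2, -6 → best response Front.
Player C against (Up, Right): payoffs 6, 4 → best response Front.
Player C against (Down, Left): payoffs -7, -6 → best response Back.
Player C against (Down, Right): payoffs 4, -1 → best response Front.
Mutual best responses: (Up, Right, Front); (Down, Left, Back).

(Up, Right, Front) and (Down, Left, Back)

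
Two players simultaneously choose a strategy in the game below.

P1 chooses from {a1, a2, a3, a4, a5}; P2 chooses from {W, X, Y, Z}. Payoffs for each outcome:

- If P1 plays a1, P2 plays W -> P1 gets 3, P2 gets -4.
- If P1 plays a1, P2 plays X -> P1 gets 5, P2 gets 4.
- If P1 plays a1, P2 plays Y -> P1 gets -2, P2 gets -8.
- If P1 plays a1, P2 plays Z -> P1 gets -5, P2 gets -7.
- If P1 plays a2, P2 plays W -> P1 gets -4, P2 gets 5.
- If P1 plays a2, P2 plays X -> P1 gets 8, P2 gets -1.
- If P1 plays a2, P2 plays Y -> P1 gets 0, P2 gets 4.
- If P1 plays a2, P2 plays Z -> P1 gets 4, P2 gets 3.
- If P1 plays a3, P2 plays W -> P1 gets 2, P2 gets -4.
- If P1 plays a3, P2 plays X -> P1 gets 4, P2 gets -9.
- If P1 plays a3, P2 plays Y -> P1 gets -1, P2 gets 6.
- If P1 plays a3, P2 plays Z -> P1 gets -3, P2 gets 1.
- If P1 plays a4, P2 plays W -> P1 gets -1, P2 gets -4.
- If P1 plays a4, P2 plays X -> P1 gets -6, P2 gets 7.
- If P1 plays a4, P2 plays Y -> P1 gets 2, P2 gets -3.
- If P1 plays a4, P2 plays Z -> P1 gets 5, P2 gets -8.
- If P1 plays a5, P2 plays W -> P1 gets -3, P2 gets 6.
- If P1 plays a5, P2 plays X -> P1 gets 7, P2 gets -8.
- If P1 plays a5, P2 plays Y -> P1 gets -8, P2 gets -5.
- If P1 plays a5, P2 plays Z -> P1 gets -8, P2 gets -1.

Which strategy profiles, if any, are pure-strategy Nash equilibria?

This game has no pure Nash equilibrium.

(a1, W): P2 can switch to X (-4 → 4). Not NE.
(a1, X): P1 can switch to a2 (5 → 8). Not NE.
(a1, Y): P1 can switch to a2 (-2 → 0). Not NE.
(a1, Z): P1 can switch to a2 (-5 → 4). Not NE.
(a2, W): P1 can switch to a1 (-4 → 3). Not NE.
(a2, X): P2 can switch to W (-1 → 5). Not NE.
(The remaining 14 profiles each have a profitable deviation by the same check.)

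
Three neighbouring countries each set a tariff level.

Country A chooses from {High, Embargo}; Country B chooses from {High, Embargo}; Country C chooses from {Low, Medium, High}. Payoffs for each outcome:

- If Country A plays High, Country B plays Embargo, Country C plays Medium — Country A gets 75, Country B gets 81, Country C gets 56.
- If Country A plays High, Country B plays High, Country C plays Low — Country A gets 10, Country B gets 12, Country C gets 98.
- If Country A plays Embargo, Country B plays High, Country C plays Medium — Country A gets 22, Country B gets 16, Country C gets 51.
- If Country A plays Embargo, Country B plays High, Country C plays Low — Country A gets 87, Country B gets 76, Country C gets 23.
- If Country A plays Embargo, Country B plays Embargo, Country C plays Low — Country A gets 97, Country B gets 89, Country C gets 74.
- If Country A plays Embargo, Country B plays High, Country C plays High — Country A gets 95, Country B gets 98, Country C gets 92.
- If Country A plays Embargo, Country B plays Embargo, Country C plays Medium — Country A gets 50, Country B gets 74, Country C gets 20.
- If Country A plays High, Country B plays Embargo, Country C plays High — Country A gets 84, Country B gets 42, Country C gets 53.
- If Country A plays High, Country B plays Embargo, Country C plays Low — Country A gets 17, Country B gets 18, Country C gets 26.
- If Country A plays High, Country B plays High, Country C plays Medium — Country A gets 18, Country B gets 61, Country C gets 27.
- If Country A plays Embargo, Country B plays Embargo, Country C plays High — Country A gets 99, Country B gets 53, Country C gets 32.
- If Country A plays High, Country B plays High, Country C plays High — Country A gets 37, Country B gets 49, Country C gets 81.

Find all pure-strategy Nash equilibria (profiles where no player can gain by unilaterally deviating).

Country A against (High, Low): payoffs 10, 87 → best response Embargo.
Country A against (High, Medium): payoffs 18, 22 → best response Embargo.
Country A against (High, High): payoffs 37, 95 → best response Embargo.
Country A against (Embargo, Low): payoffs 17, 97 → best response Embargo.
Country A against (Embargo, Medium): payoffs 75, 50 → best response High.
Country A against (Embargo, High): payoffs 84, 99 → best response Embargo.
Country B against (High, Low): payoffs 12, 18 → best response Embargo.
Country B against (High, Medium): payoffs 61, 81 → best response Embargo.
Country B against (High, High): payoffs 49, 42 → best response High.
Country B against (Embargo, Low): payoffs 76, 89 → best response Embargo.
Country B against (Embargo, Medium): payoffs 16, 74 → best response Embargo.
Country B against (Embargo, High): payoffs 98, 53 → best response High.
Country C against (High, High): payoffs 98, 27, 81 → best response Low.
Country C against (High, Embargo): payoffs 26, 56, 53 → best response Medium.
Country C against (Embargo, High): payoffs 23, 51, 92 → best response High.
Country C against (Embargo, Embargo): payoffs 74, 20, 32 → best response Low.
Mutual best responses: (High, Embargo, Medium); (Embargo, High, High); (Embargo, Embargo, Low).

(High, Embargo, Medium); (Embargo, High, High); (Embargo, Embargo, Low)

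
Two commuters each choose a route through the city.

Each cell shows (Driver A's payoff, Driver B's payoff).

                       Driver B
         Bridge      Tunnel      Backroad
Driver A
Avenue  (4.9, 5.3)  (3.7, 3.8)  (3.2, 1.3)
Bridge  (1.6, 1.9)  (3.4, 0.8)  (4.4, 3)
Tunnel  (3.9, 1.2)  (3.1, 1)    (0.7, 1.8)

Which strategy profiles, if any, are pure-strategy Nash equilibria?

The pure Nash equilibria are (Avenue, Bridge) and (Bridge, Backroad).

Driver A against Bridge: payoffs 4.9, 1.6, 3.9 → best response Avenue.
Driver A against Tunnel: payoffs 3.7, 3.4, 3.1 → best response Avenue.
Driver A against Backroad: payoffs 3.2, 4.4, 0.7 → best response Bridge.
Driver B against Avenue: payoffs 5.3, 3.8, 1.3 → best response Bridge.
Driver B against Bridge: payoffs 1.9, 0.8, 3 → best response Backroad.
Driver B against Tunnel: payoffs 1.2, 1, 1.8 → best response Backroad.
Mutual best responses: (Avenue, Bridge); (Bridge, Backroad).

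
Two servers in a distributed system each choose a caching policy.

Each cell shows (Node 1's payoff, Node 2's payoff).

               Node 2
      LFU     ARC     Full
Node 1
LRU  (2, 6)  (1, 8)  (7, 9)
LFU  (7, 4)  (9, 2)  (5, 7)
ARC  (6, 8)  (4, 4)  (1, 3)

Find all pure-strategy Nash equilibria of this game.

(LRU, LFU): Node 1 can switch to LFU (2 → 7). Not NE.
(LRU, ARC): Node 1 can switch to LFU (1 → 9). Not NE.
(LRU, Full): Node 1 gets 7, best alternative 5; Node 2 gets 9, best alternative 8. No profitable deviation — NE.
(LFU, LFU): Node 2 can switch to Full (4 → 7). Not NE.
(LFU, ARC): Node 2 can switch to LFU (2 → 4). Not NE.
(LFU, Full): Node 1 can switch to LRU (5 → 7). Not NE.
(ARC, LFU): Node 1 can switch to LFU (6 → 7). Not NE.
(ARC, ARC): Node 1 can switch to LFU (4 → 9). Not NE.
(ARC, Full): Node 1 can switch to LRU (1 → 7). Not NE.

The unique pure-strategy Nash equilibrium is (LRU, Full).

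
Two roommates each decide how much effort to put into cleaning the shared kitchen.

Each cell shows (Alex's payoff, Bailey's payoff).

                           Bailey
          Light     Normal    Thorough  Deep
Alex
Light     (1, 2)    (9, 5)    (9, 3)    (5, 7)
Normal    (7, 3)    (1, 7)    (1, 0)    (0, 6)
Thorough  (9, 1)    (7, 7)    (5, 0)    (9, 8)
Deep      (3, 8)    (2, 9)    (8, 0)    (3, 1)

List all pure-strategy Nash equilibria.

The unique pure-strategy Nash equilibrium is (Thorough, Deep).

Alex against Light: payoffs 1, 7, 9, 3 → best response Thorough.
Alex against Normal: payoffs 9, 1, 7, 2 → best response Light.
Alex against Thorough: payoffs 9, 1, 5, 8 → best response Light.
Alex against Deep: payoffs 5, 0, 9, 3 → best response Thorough.
Bailey against Light: payoffs 2, 5, 3, 7 → best response Deep.
Bailey against Normal: payoffs 3, 7, 0, 6 → best response Normal.
Bailey against Thorough: payoffs 1, 7, 0, 8 → best response Deep.
Bailey against Deep: payoffs 8, 9, 0, 1 → best response Normal.
Mutual best responses: (Thorough, Deep).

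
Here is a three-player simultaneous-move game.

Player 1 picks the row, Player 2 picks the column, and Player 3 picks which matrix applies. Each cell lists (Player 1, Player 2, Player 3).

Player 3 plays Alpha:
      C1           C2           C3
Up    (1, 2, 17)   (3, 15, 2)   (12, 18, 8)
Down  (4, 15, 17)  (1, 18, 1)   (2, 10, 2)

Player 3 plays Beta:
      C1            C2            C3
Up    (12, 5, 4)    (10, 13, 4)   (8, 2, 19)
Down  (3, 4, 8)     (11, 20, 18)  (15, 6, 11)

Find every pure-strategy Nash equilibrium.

The unique pure-strategy Nash equilibrium is (Down, C2, Beta).

(Up, C1, Alpha): Player 1 can switch to Down (1 → 4). Not NE.
(Up, C1, Beta): Player 2 can switch to C2 (5 → 13). Not NE.
(Up, C2, Alpha): Player 2 can switch to C3 (15 → 18). Not NE.
(Up, C2, Beta): Player 1 can switch to Down (10 → 11). Not NE.
(Up, C3, Alpha): Player 3 can switch to Beta (8 → 19). Not NE.
(Up, C3, Beta): Player 1 can switch to Down (8 → 15). Not NE.
(Down, C2, Beta): Player 1 gets 11, best alternative 10; Player 2 gets 20, best alternative 6; Player 3 gets 18, best alternative 1. No profitable deviation — NE.
(The remaining 5 profiles each have a profitable deviation by the same check.)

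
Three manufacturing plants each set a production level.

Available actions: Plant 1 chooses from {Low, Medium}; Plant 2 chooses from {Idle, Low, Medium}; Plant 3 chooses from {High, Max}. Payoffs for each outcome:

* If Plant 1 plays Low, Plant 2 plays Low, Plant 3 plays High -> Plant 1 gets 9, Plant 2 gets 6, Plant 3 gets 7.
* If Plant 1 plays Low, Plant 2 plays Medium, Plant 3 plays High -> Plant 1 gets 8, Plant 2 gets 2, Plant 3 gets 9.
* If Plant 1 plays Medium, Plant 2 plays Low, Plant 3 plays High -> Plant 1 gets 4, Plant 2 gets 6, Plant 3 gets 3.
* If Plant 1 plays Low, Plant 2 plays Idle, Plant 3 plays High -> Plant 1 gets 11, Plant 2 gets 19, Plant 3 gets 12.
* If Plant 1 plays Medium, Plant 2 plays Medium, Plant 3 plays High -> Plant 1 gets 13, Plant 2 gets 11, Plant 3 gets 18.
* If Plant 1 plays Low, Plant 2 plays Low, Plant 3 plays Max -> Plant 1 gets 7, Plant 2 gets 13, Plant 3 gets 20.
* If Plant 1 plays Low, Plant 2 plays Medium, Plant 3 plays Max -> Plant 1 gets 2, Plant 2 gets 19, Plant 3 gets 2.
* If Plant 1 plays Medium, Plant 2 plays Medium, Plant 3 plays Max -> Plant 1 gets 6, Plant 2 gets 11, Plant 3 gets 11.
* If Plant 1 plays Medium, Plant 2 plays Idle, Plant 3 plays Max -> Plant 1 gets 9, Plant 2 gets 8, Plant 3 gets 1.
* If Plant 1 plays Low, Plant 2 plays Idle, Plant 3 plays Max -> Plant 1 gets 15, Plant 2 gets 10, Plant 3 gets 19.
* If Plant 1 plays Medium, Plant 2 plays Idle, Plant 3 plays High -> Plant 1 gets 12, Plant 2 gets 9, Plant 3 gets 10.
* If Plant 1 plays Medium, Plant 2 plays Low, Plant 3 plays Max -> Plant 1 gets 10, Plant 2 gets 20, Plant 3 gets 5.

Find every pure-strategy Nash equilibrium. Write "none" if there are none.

(Low, Idle, High): Plant 1 can switch to Medium (11 → 12). Not NE.
(Low, Idle, Max): Plant 2 can switch to Low (10 → 13). Not NE.
(Low, Low, High): Plant 2 can switch to Idle (6 → 19). Not NE.
(Low, Low, Max): Plant 1 can switch to Medium (7 → 10). Not NE.
(Low, Medium, High): Plant 1 can switch to Medium (8 → 13). Not NE.
(Low, Medium, Max): Plant 1 can switch to Medium (2 → 6). Not NE.
(Medium, Idle, High): Plant 2 can switch to Medium (9 → 11). Not NE.
(Medium, Idle, Max): Plant 1 can switch to Low (9 → 15). Not NE.
(Medium, Low, Max): Plant 1 gets 10, best alternative 7; Plant 2 gets 20, best alternative 11; Plant 3 gets 5, best alternative 3. No profitable deviation — NE.
(Medium, Medium, High): Plant 1 gets 13, best alternative 8; Plant 2 gets 11, best alternative 9; Plant 3 gets 18, best alternative 11. No profitable deviation — NE.
(The remaining 2 profiles each have a profitable deviation by the same check.)

(Medium, Low, Max); (Medium, Medium, High)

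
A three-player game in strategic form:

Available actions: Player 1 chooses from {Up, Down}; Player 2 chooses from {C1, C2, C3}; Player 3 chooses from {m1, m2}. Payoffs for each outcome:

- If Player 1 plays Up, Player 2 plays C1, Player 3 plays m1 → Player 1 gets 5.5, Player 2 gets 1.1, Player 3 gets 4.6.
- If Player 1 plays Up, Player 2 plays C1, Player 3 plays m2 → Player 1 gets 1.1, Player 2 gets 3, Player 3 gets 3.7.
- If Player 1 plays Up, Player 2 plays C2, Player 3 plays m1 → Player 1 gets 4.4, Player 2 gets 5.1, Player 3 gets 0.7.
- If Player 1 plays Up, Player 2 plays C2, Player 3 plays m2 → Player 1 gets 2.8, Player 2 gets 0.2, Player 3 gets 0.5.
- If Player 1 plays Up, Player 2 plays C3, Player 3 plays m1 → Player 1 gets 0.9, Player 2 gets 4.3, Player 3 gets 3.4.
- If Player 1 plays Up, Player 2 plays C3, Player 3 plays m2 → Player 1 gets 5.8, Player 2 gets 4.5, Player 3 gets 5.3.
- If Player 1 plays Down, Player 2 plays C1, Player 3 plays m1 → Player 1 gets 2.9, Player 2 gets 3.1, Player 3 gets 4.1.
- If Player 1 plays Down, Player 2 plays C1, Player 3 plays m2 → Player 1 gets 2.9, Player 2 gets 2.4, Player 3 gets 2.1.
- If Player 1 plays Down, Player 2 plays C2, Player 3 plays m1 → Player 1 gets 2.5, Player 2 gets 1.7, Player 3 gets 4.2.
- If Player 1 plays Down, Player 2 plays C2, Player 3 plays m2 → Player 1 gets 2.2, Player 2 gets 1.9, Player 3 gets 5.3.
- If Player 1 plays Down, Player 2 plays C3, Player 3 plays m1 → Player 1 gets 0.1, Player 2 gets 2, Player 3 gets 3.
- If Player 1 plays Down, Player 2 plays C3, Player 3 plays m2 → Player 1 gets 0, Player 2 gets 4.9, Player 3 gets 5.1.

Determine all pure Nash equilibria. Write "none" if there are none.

(Up, C1, m1): Player 2 can switch to C2 (1.1 → 5.1). Not NE.
(Up, C1, m2): Player 1 can switch to Down (1.1 → 2.9). Not NE.
(Up, C2, m1): Player 1 gets 4.4, best alternative 2.5; Player 2 gets 5.1, best alternative 4.3; Player 3 gets 0.7, best alternative 0.5. No profitable deviation — NE.
(Up, C2, m2): Player 2 can switch to C1 (0.2 → 3). Not NE.
(Up, C3, m1): Player 2 can switch to C2 (4.3 → 5.1). Not NE.
(Up, C3, m2): Player 1 gets 5.8, best alternative 0; Player 2 gets 4.5, best alternative 3; Player 3 gets 5.3, best alternative 3.4. No profitable deviation — NE.
(Down, C1, m1): Player 1 can switch to Up (2.9 → 5.5). Not NE.
(Down, C1, m2): Player 2 can switch to C3 (2.4 → 4.9). Not NE.
(Down, C2, m1): Player 1 can switch to Up (2.5 → 4.4). Not NE.
(Down, C2, m2): Player 1 can switch to Up (2.2 → 2.8). Not NE.
(The remaining 2 profiles each have a profitable deviation by the same check.)

(Up, C2, m1); (Up, C3, m2)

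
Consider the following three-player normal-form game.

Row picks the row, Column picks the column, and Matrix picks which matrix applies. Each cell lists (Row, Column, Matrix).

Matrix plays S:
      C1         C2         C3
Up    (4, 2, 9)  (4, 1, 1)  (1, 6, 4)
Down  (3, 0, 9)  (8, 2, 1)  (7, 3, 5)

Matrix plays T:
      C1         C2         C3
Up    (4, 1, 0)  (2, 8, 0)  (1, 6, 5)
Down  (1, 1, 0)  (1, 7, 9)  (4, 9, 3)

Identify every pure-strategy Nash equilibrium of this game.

Mark each player's best response to every combination of opponents' strategies; a profile where every player is best-responding is a pure Nash equilibrium.
Row against (C1, S): payoffs 4, 3 → best response Up.
Row against (C1, T): payoffs 4, 1 → best response Up.
Row against (C2, S): payoffs 4, 8 → best response Down.
Row against (C2, T): payoffs 2, 1 → best response Up.
Row against (C3, S): payoffs 1, 7 → best response Down.
Row against (C3, T): payoffs 1, 4 → best response Down.
Column against (Up, S): payoffs 2, 1, 6 → best response C3.
Column against (Up, T): payoffs 1, 8, 6 → best response C2.
Column against (Down, S): payoffs 0, 2, 3 → best response C3.
Column against (Down, T): payoffs 1, 7, 9 → best response C3.
Matrix against (Up, C1): payoffs 9, 0 → best response S.
Matrix against (Up, C2): payoffs 1, 0 → best response S.
Matrix against (Up, C3): payoffs 4, 5 → best response T.
Matrix against (Down, C1): payoffs 9, 0 → best response S.
Matrix against (Down, C2): payoffs 1, 9 → best response T.
Matrix against (Down, C3): payoffs 5, 3 → best response S.
Mutual best responses: (Down, C3, S).

The unique pure-strategy Nash equilibrium is (Down, C3, S).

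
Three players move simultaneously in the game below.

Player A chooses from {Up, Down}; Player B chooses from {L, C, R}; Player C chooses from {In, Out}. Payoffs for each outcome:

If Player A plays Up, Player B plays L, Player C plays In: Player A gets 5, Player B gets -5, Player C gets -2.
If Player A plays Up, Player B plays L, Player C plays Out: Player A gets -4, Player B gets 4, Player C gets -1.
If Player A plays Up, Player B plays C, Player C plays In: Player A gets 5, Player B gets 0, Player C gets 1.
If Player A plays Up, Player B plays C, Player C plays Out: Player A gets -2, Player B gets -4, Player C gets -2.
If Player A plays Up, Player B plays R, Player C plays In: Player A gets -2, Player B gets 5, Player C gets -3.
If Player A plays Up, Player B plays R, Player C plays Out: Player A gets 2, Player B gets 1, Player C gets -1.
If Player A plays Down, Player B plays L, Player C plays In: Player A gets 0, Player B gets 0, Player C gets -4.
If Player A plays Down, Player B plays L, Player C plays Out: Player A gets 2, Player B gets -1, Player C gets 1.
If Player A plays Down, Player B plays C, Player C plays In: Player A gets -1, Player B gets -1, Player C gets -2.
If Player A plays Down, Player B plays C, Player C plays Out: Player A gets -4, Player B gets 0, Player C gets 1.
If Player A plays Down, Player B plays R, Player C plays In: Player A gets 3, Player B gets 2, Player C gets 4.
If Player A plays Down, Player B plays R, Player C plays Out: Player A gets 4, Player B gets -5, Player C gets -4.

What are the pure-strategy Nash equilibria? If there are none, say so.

Pure NE: (Down, R, In)

Player A against (L, In): payoffs 5, 0 → best response Up.
Player A against (L, Out): payoffs -4, 2 → best response Down.
Player A against (C, In): payoffs 5, -1 → best response Up.
Player A against (C, Out): payoffs -2, -4 → best response Up.
Player A against (R, In): payoffs -2, 3 → best response Down.
Player A against (R, Out): payoffs 2, 4 → best response Down.
Player B against (Up, In): payoffs -5, 0, 5 → best response R.
Player B against (Up, Out): payoffs 4, -4, 1 → best response L.
Player B against (Down, In): payoffs 0, -1, 2 → best response R.
Player B against (Down, Out): payoffs -1, 0, -5 → best response C.
Player C against (Up, L): payoffs -2, -1 → best response Out.
Player C against (Up, C): payoffs 1, -2 → best response In.
Player C against (Up, R): payoffs -3, -1 → best response Out.
Player C against (Down, L): payoffs -4, 1 → best response Out.
Player C against (Down, C): payoffs -2, 1 → best response Out.
Player C against (Down, R): payoffs 4, -4 → best response In.
Mutual best responses: (Down, R, In).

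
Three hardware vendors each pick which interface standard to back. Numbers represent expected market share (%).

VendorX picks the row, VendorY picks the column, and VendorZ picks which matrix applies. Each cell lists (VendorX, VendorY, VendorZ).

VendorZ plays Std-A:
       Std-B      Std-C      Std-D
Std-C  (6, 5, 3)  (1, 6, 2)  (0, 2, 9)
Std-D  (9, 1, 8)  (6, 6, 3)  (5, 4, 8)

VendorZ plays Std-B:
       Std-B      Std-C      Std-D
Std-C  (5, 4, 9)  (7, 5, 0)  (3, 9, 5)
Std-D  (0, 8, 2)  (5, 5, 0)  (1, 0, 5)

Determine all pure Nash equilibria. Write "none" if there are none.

For each player, find the best response to each opponent profile; mutual best responses are the pure NE.
VendorX against (Std-B, Std-A): payoffs 6, 9 → best response Std-D.
VendorX against (Std-B, Std-B): payoffs 5, 0 → best response Std-C.
VendorX against (Std-C, Std-A): payoffs 1, 6 → best response Std-D.
VendorX against (Std-C, Std-B): payoffs 7, 5 → best response Std-C.
VendorX against (Std-D, Std-A): payoffs 0, 5 → best response Std-D.
VendorX against (Std-D, Std-B): payoffs 3, 1 → best response Std-C.
VendorY against (Std-C, Std-A): payoffs 5, 6, 2 → best response Std-C.
VendorY against (Std-C, Std-B): payoffs 4, 5, 9 → best response Std-D.
VendorY against (Std-D, Std-A): payoffs 1, 6, 4 → best response Std-C.
VendorY against (Std-D, Std-B): payoffs 8, 5, 0 → best response Std-B.
VendorZ against (Std-C, Std-B): payoffs 3, 9 → best response Std-B.
VendorZ against (Std-C, Std-C): payoffs 2, 0 → best response Std-A.
VendorZ against (Std-C, Std-D): payoffs 9, 5 → best response Std-A.
VendorZ against (Std-D, Std-B): payoffs 8, 2 → best response Std-A.
VendorZ against (Std-D, Std-C): payoffs 3, 0 → best response Std-A.
VendorZ against (Std-D, Std-D): payoffs 8, 5 → best response Std-A.
Mutual best responses: (Std-D, Std-C, Std-A).

(Std-D, Std-C, Std-A)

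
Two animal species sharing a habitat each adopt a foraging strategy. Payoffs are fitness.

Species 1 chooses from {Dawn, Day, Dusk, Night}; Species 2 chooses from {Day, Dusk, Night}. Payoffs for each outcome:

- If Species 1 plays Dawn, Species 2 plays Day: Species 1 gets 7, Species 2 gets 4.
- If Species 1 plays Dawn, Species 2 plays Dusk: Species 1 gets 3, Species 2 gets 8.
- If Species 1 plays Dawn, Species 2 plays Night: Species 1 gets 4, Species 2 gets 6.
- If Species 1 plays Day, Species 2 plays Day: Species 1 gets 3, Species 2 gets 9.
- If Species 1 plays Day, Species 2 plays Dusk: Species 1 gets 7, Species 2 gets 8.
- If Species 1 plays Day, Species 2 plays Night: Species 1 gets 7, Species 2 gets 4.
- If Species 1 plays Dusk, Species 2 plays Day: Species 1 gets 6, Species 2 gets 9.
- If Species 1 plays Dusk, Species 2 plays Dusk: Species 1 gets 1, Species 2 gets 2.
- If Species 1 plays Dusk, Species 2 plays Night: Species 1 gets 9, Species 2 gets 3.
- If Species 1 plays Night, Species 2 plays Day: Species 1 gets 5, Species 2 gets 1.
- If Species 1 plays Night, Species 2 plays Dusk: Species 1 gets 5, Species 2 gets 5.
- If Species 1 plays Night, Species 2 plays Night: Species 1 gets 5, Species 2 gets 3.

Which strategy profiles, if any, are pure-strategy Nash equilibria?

Species 1 against Day: payoffs 7, 3, 6, 5 → best response Dawn.
Species 1 against Dusk: payoffs 3, 7, 1, 5 → best response Day.
Species 1 against Night: payoffs 4, 7, 9, 5 → best response Dusk.
Species 2 against Dawn: payoffs 4, 8, 6 → best response Dusk.
Species 2 against Day: payoffs 9, 8, 4 → best response Day.
Species 2 against Dusk: payoffs 9, 2, 3 → best response Day.
Species 2 against Night: payoffs 1, 5, 3 → best response Dusk.
No profile is a mutual best response for all players.

There is no pure-strategy Nash equilibrium.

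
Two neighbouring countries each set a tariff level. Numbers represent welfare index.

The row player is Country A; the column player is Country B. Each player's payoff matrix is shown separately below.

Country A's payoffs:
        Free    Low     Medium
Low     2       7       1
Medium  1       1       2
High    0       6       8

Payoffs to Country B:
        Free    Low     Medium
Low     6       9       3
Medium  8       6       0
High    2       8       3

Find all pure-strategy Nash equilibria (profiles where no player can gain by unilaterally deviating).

For each strategy profile, look for a profitable unilateral deviation.
(Low, Free): Country B can switch to Low (6 → 9). Not NE.
(Low, Low): Country A gets 7, best alternative 6; Country B gets 9, best alternative 6. No profitable deviation — NE.
(Low, Medium): Country A can switch to Medium (1 → 2). Not NE.
(Medium, Free): Country A can switch to Low (1 → 2). Not NE.
(Medium, Low): Country A can switch to Low (1 → 7). Not NE.
(Medium, Medium): Country A can switch to High (2 → 8). Not NE.
(High, Free): Country A can switch to Low (0 → 2). Not NE.
(High, Low): Country A can switch to Low (6 → 7). Not NE.
(High, Medium): Country B can switch to Low (3 → 8). Not NE.

The unique pure-strategy Nash equilibrium is (Low, Low).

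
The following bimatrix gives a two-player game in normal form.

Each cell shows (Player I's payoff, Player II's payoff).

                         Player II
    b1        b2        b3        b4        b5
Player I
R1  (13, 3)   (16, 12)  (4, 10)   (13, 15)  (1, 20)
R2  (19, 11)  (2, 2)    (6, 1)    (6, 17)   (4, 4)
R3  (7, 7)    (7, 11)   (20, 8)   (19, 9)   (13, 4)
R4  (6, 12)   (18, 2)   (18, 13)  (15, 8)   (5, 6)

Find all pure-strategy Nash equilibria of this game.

There is no pure-strategy Nash equilibrium.

Player I against b1: payoffs 13, 19, 7, 6 → best response R2.
Player I against b2: payoffs 16, 2, 7, 18 → best response R4.
Player I against b3: payoffs 4, 6, 20, 18 → best response R3.
Player I against b4: payoffs 13, 6, 19, 15 → best response R3.
Player I against b5: payoffs 1, 4, 13, 5 → best response R3.
Player II against R1: payoffs 3, 12, 10, 15, 20 → best response b5.
Player II against R2: payoffs 11, 2, 1, 17, 4 → best response b4.
Player II against R3: payoffs 7, 11, 8, 9, 4 → best response b2.
Player II against R4: payoffs 12, 2, 13, 8, 6 → best response b3.
No profile is a mutual best response for all players.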